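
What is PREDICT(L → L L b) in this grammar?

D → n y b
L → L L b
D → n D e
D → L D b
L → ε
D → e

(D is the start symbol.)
{ 'b' }

PREDICT(L → L L b) = (FIRST(RHS) \ {ε}) ∪ (FOLLOW(L) if ε ∈ FIRST(RHS), i.e. RHS ⇒* ε)
FIRST(L) = { 'b', ε }
FIRST(L L b) = { 'b' }
ε ∉ FIRST(L L b), so FOLLOW(L) is not added.
PREDICT(L → L L b) = { 'b' }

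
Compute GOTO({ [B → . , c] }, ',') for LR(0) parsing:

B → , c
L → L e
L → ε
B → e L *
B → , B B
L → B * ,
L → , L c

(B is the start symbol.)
{ [B → , . c] }

GOTO(I, ',') = CLOSURE({ [A → αX.β] : [A → α.Xβ] ∈ I, X = ',' })

Items with dot before ',', with the dot advanced:
  [B → . , c] → [B → , . c]
Closure adds nothing (no advanced item has the dot before a non-terminal).

GOTO = { [B → , . c] }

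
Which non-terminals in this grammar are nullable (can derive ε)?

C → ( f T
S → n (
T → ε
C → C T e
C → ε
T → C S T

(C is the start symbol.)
{ 'C', 'T' }

A non-terminal is nullable if it can derive ε (the empty string): either it has an ε-production, or it has a production whose right-hand side consists entirely of nullable non-terminals.

ε-productions: T → ε, C → ε
So T, C are immediately nullable.
No further non-terminal can be added: every production for the remaining non-terminals contains a terminal or a non-nullable non-terminal.
Nullable = { 'C', 'T' }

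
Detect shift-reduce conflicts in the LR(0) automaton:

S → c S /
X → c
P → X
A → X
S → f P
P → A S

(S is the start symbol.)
A shift-reduce conflict occurs when an LR(0) state has both:
  - a complete (reduce) item [A → α .] (dot at the end), and
  - a shift item [B → β . c γ] (dot before a terminal).

Augment with S' → S and build the canonical LR(0) collection (I0 = CLOSURE({[S' → . S]}), then GOTO on every symbol after a dot until no new states appear). It has 11 states:
  I0: { [S → . c S /], [S → . f P], [S' → . S] }  — shift
  I1: { [S' → S .] }  — accept
  I2: { [S → . c S /], [S → . f P], [S → c . S /] }  — shift
  I3: { [A → . X], [P → . A S], [P → . X], [S → f . P], [X → . c] }  — shift
  I4: { [P → A . S], [S → . c S /], [S → . f P] }  — shift
  I5: { [S → f P .] }  — reduce
  I6: { [A → X .], [P → X .] }  — 2 reduces
  I7: { [X → c .] }  — reduce
  I8: { [P → A S .] }  — reduce
  I9: { [S → c S . /] }  — shift
  I10: { [S → c S / .] }  — reduce

No state contains both a complete item and a shift item.

Answer: No shift-reduce conflicts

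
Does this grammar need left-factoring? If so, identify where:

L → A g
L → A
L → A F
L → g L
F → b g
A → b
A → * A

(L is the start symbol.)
Yes, L has productions with common prefix 'A'

Left-factoring is needed when two productions for the same non-terminal
share a common prefix on the right-hand side.

Productions for L:
  L → A g
  L → A
  L → A F
  L → g L
Productions for A:
  A → b
  A → * A

Found common prefix 'A' in productions for L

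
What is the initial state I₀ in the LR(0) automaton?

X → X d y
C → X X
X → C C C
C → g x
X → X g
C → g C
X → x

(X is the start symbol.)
First, augment the grammar with X' → X
I₀ = CLOSURE({ [X' → . X] }):
  [X' → . X] has the dot before X: add [X → . X d y], [X → . C C C], [X → . X g], [X → . x]
  [X → . C C C] has the dot before C: add [C → . X X], [C → . g x], [C → . g C]
No further items can be added.

I₀ = { [C → . X X], [C → . g C], [C → . g x], [X → . C C C], [X → . X d y], [X → . X g], [X → . x], [X' → . X] }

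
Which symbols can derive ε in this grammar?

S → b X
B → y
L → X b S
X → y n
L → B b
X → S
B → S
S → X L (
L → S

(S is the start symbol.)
None

A non-terminal is nullable if it can derive ε (the empty string): either it has an ε-production, or it has a production whose right-hand side consists entirely of nullable non-terminals.

There are no ε-productions, so no non-terminal can derive ε.
No non-terminals are nullable.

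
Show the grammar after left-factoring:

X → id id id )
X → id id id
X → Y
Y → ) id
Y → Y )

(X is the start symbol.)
X → id id id X'
X' → )
X' → ε
X → Y
Y → ) id
Y → Y )

Left-factoring transforms A → αβ₁ | αβ₂ into A → αA' and A' → β₁ | β₂
(α is the longest common prefix among the alternatives). Repeat until
no nonterminal has two alternatives with a common prefix.

Round 1: X has alternatives sharing prefix 'id id id'. Introduce X': X → id id id X'
  Add: X' → )
  Add: X' → ε

No remaining common prefixes — done.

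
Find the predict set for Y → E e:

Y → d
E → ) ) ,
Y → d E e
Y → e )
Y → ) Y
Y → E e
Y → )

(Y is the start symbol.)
PREDICT(Y → E e) = (FIRST(RHS) \ {ε}) ∪ (FOLLOW(Y) if ε ∈ FIRST(RHS), i.e. RHS ⇒* ε)
FIRST(E) = { ')' }
FIRST(E e) = { ')' }
ε ∉ FIRST(E e), so FOLLOW(Y) is not added.
PREDICT(Y → E e) = { ')' }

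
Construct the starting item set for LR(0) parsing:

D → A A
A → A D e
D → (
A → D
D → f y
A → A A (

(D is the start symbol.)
First, augment the grammar with D' → D
I₀ = CLOSURE({ [D' → . D] }):
  [D' → . D] has the dot before D: add [D → . A A], [D → . (], [D → . f y]
  [D → . A A] has the dot before A: add [A → . A D e], [A → . D], [A → . A A (]
No further items can be added.

I₀ = { [A → . A A (], [A → . A D e], [A → . D], [D → . (], [D → . A A], [D → . f y], [D' → . D] }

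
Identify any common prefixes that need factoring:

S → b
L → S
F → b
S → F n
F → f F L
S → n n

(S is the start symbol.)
No, left-factoring is not needed

Left-factoring is needed when two productions for the same non-terminal
share a common prefix on the right-hand side.

Productions for S:
  S → b
  S → F n
  S → n n
Productions for F:
  F → b
  F → f F L

No common prefixes found.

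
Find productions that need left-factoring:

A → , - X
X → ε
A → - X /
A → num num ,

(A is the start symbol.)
No, left-factoring is not needed

Left-factoring is needed when two productions for the same non-terminal
share a common prefix on the right-hand side.

Productions for A:
  A → , - X
  A → - X /
  A → num num ,

No common prefixes found.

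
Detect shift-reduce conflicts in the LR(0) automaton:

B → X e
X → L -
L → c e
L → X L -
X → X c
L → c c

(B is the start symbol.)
A shift-reduce conflict occurs when an LR(0) state has both:
  - a complete (reduce) item [A → α .] (dot at the end), and
  - a shift item [B → β . c γ] (dot before a terminal).

Augment with B' → B and build the canonical LR(0) collection (I0 = CLOSURE({[B' → . B]}), then GOTO on every symbol after a dot until no new states appear). It has 13 states:
  I0: { [B → . X e], [B' → . B], [L → . X L -], [L → . c c], [L → . c e], [X → . L -], [X → . X c] }  — shift
  I1: { [B' → B .] }  — accept
  I2: { [X → L . -] }  — shift
  I3: { [B → X . e], [L → . X L -], [L → . c c], [L → . c e], [L → X . L -], [X → . L -], [X → . X c], [X → X . c] }  — shift
  I4: { [L → c . c], [L → c . e] }  — shift
  I5: { [L → c c .] }  — reduce
  I6: { [L → c e .] }  — reduce
  I7: { [L → X L . -], [X → L . -] }  — shift
  I8: { [L → . X L -], [L → . c c], [L → . c e], [L → X . L -], [X → . L -], [X → . X c], [X → X . c] }  — shift
  I9: { [L → c . c], [L → c . e], [X → X c .] }  — shift, reduce
  I10: { [B → X e .] }  — reduce
  I11: { [L → X L - .], [X → L - .] }  — 2 reduces
  I12: { [X → L - .] }  — reduce

I9 contains reduce item [X → X c .] and shift items [L → c . c], [L → c . e] — shift-reduce conflict.

Answer: Yes — I9: [X → X c .] vs [L → c . c]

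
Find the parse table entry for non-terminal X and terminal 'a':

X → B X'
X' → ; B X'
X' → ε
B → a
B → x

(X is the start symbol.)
X → B X'

To find M[X, 'a'], we find productions for X where 'a' is in the predict set (PREDICT(N → α) = (FIRST(α) \ {ε}) ∪ (FOLLOW(N) if α ⇒* ε)).

Relevant sets:
  FIRST(B) = { 'a', 'x' }

X → B X': PREDICT = { 'a', 'x' }
  'a' is in predict set, so this production goes in M[X, 'a']

M[X, 'a'] = X → B X'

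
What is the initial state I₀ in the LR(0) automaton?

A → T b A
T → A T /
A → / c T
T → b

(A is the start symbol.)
{ [A → . / c T], [A → . T b A], [A' → . A], [T → . A T /], [T → . b] }

First, augment the grammar with A' → A
I₀ = CLOSURE({ [A' → . A] }):
  [A' → . A] has the dot before A: add [A → . T b A], [A → . / c T]
  [A → . T b A] has the dot before T: add [T → . A T /], [T → . b]
No further items can be added.

I₀ = { [A → . / c T], [A → . T b A], [A' → . A], [T → . A T /], [T → . b] }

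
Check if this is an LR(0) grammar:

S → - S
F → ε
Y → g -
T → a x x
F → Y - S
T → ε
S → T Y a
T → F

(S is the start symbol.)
No. Shift-reduce conflict between [F → .] and [S → . - S]

Augment with S' → S and build the canonical LR(0) collection (I0 = CLOSURE({[S' → . S]}), then GOTO on every symbol after a dot until no new states appear). It has 16 states:
  I0: { [F → . Y - S], [F → .], [S → . - S], [S → . T Y a], [S' → . S], [T → . F], [T → . a x x], [T → .], [Y → . g -] }  — shift, 2 reduces
  I1: { [F → . Y - S], [F → .], [S → - . S], [S → . - S], [S → . T Y a], [T → . F], [T → . a x x], [T → .], [Y → . g -] }  — shift, 2 reduces
  I2: { [T → F .] }  — reduce
  I3: { [S' → S .] }  — accept
  I4: { [S → T . Y a], [Y → . g -] }  — shift
  I5: { [F → Y . - S] }  — shift
  I6: { [T → a . x x] }  — shift
  I7: { [Y → g . -] }  — shift
  I8: { [Y → g - .] }  — reduce
  I9: { [T → a x . x] }  — shift
  I10: { [T → a x x .] }  — reduce
  I11: { [F → . Y - S], [F → .], [F → Y - . S], [S → . - S], [S → . T Y a], [T → . F], [T → . a x x], [T → .], [Y → . g -] }  — shift, 2 reduces
  I12: { [F → Y - S .] }  — reduce
  I13: { [S → T Y . a] }  — shift
  I14: { [S → T Y a .] }  — reduce
  I15: { [S → - S .] }  — reduce

Conflict in state I0:
  Shift-reduce conflict between [F → .] and [S → . - S]
So the grammar is NOT LR(0).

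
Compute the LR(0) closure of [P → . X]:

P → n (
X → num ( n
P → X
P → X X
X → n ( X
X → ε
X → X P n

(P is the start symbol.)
To compute CLOSURE, for each item [A → α.Bβ] where B is a non-terminal, add [B → .γ] for all productions B → γ; repeat for the newly added items until nothing changes.

Start with: [P → . X]
  [P → . X] has the dot before X: add [X → . num ( n], [X → . n ( X], [X → .], [X → . X P n]
No further items can be added.

CLOSURE = { [P → . X], [X → . X P n], [X → . n ( X], [X → . num ( n], [X → .] }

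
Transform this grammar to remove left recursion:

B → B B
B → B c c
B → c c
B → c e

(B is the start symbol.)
B is directly left-recursive. The standard transformation for
  A → A α₁ | ... | A α_m | β₁ | ... | β_n
is
  A  → β₁ A' | ... | β_n A'
  A' → α₁ A' | ... | α_m A' | ε

B → c c becomes B → c c B'
B → c e becomes B → c e B'
B → B B becomes B' → B B'
B → B c c becomes B' → c c B'
Add B' → ε

Resulting grammar:
B → c c B'
B → c e B'
B' → B B'
B' → c c B'
B' → ε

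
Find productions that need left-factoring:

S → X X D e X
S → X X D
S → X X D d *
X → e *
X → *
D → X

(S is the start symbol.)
Left-factoring is needed when two productions for the same non-terminal
share a common prefix on the right-hand side.

Productions for S:
  S → X X D e X
  S → X X D
  S → X X D d *
Productions for X:
  X → e *
  X → *

Found common prefix 'X X D' in productions for S

Answer: Yes, S has productions with common prefix 'X X D'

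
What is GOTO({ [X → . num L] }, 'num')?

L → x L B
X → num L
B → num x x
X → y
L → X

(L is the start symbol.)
GOTO(I, 'num') = CLOSURE({ [A → αX.β] : [A → α.Xβ] ∈ I, X = 'num' })

Items with dot before 'num', with the dot advanced:
  [X → . num L] → [X → num . L]
Closure of the advanced items:
  [X → num . L] has the dot before L: add [L → . x L B], [L → . X]
  [L → . X] has the dot before X: add [X → . num L], [X → . y]

GOTO = { [L → . X], [L → . x L B], [X → . num L], [X → . y], [X → num . L] }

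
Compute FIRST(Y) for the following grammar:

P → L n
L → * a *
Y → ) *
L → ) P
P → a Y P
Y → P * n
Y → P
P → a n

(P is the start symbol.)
To compute FIRST(Y), examine every production with Y on the left-hand side, reading each right-hand side left to right until a non-nullable symbol is reached.

FIRST sets of the other non-terminals involved (by the same procedure, iterated to a fixed point):
  FIRST(P) = { ')', '*', 'a' }

From Y → ) *:
  - ')' is a terminal: add ')' and stop
From Y → P * n:
  - P is a non-terminal: add FIRST(P) \ {ε} = { ')', '*', 'a' }
    P is not nullable, so stop
From Y → P:
  - P is a non-terminal: add FIRST(P) \ {ε} = { ')', '*', 'a' }
    P is not nullable, so stop

Collecting: FIRST(Y) = { ')', '*', 'a' }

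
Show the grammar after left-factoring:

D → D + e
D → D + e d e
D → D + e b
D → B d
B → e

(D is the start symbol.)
D → D + e D'
D' → ε
D' → d e
D' → b
D → B d
B → e

Left-factoring transforms A → αβ₁ | αβ₂ into A → αA' and A' → β₁ | β₂
(α is the longest common prefix among the alternatives). Repeat until
no nonterminal has two alternatives with a common prefix.

Round 1: D has alternatives sharing prefix 'D + e'. Introduce D': D → D + e D'
  Add: D' → ε
  Add: D' → d e
  Add: D' → b

No remaining common prefixes — done.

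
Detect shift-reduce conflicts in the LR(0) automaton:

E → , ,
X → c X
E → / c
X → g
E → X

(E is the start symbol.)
No shift-reduce conflicts

Augment with E' → E and build the canonical LR(0) collection (I0 = CLOSURE({[E' → . E]}), then GOTO on every symbol after a dot until no new states appear). It has 10 states:
  I0: { [E → . , ,], [E → . / c], [E → . X], [E' → . E], [X → . c X], [X → . g] }  — shift
  I1: { [E → , . ,] }  — shift
  I2: { [E → / . c] }  — shift
  I3: { [E' → E .] }  — accept
  I4: { [E → X .] }  — reduce
  I5: { [X → . c X], [X → . g], [X → c . X] }  — shift
  I6: { [X → g .] }  — reduce
  I7: { [X → c X .] }  — reduce
  I8: { [E → / c .] }  — reduce
  I9: { [E → , , .] }  — reduce

No state contains both a complete item and a shift item.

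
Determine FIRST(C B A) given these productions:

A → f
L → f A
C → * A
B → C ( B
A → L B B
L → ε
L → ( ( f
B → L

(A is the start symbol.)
FIRST sets of the non-terminals involved (from the grammar, by fixed-point iteration):
  FIRST(C) = { '*' }

To compute FIRST(C B A), process the symbols left to right:
Symbol C is a non-terminal. Add FIRST(C) \ {ε} = { '*' }
C is not nullable (ε ∉ FIRST(C)), so stop here.
FIRST(C B A) = { '*' }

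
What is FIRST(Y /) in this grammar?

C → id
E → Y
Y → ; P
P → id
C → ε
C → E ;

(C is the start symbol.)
{ ';' }

FIRST sets of the non-terminals involved (from the grammar, by fixed-point iteration):
  FIRST(Y) = { ';' }

To compute FIRST(Y /), process the symbols left to right:
Symbol Y is a non-terminal. Add FIRST(Y) \ {ε} = { ';' }
Y is not nullable (ε ∉ FIRST(Y)), so stop here.
FIRST(Y /) = { ';' }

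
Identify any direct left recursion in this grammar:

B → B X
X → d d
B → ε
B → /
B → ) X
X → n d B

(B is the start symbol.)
Yes, B is left-recursive

B → B X: LEFT RECURSIVE (starts with B)
X → d d: starts with d
B → ε: starts with ε
B → /: starts with '/'
B → ) X: starts with ')'
X → n d B: starts with n

The grammar has direct left recursion on: B.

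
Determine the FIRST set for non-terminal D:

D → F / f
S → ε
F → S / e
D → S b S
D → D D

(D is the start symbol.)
{ '/', 'b' }

To compute FIRST(D), examine every production with D on the left-hand side, reading each right-hand side left to right until a non-nullable symbol is reached.

FIRST sets of the other non-terminals involved (by the same procedure, iterated to a fixed point):
  FIRST(F) = { '/' }
  FIRST(S) = { ε }

From D → F / f:
  - F is a non-terminal: add FIRST(F) \ {ε} = { '/' }
    F is not nullable, so stop
From D → S b S:
  - S is a non-terminal: add FIRST(S) \ {ε} = { }
    S is nullable, so continue to the next symbol
  - b is a terminal: add 'b' and stop
From D → D D:
  - D is the symbol being defined: contributes nothing new
    D is not nullable, so stop

Collecting: FIRST(D) = { '/', 'b' }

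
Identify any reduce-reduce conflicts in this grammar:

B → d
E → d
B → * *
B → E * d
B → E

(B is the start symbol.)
A reduce-reduce conflict occurs when an LR(0) state has two complete items [A → α .] and [B → β .] — both call for a reduction, and with no lookahead the parser cannot choose between them.

Augment with B' → B and build the canonical LR(0) collection (I0 = CLOSURE({[B' → . B]}), then GOTO on every symbol after a dot until no new states appear). It has 8 states:
  I0: { [B → . * *], [B → . E * d], [B → . E], [B → . d], [B' → . B], [E → . d] }  — shift
  I1: { [B → * . *] }  — shift
  I2: { [B' → B .] }  — accept
  I3: { [B → E . * d], [B → E .] }  — shift, reduce
  I4: { [B → d .], [E → d .] }  — 2 reduces
  I5: { [B → E * . d] }  — shift
  I6: { [B → E * d .] }  — reduce
  I7: { [B → * * .] }  — reduce

I4 contains complete items [B → d .], [E → d .] — reduce-reduce conflict.

Answer: Yes — I4: [B → d .] vs [E → d .]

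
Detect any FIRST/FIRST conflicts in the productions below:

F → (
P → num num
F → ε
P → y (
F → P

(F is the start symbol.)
A FIRST/FIRST conflict occurs when two productions N → α and N → β for the same non-terminal have FIRST(α) ∩ FIRST(β) ≠ ∅ (with ε ∈ FIRST of a nullable right-hand side, so two nullable alternatives also conflict).

FIRST sets of the non-terminals at (or reachable through a nullable prefix from) the front of some alternative:
  FIRST(P) = { 'num', 'y' }

Productions for F:
  F → (: FIRST = { '(' }
  F → ε: FIRST = { ε }
  F → P: FIRST = { 'num', 'y' }
Productions for P:
  P → num num: FIRST = { 'num' }
  P → y (: FIRST = { 'y' }

All alternatives of each non-terminal have pairwise disjoint FIRST sets.

Answer: No FIRST/FIRST conflicts.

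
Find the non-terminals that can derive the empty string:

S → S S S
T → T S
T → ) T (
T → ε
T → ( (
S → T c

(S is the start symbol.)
{ 'T' }

A non-terminal is nullable if it can derive ε (the empty string): either it has an ε-production, or it has a production whose right-hand side consists entirely of nullable non-terminals.

ε-productions: T → ε
So T is immediately nullable.
No further non-terminal can be added: every production for the remaining non-terminals contains a terminal or a non-nullable non-terminal.
Nullable = { 'T' }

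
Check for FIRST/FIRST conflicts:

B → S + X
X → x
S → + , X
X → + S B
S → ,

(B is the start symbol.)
No FIRST/FIRST conflicts.

A FIRST/FIRST conflict occurs when two productions N → α and N → β for the same non-terminal have FIRST(α) ∩ FIRST(β) ≠ ∅ (with ε ∈ FIRST of a nullable right-hand side, so two nullable alternatives also conflict).

Productions for X:
  X → x: FIRST = { 'x' }
  X → + S B: FIRST = { '+' }
Productions for S:
  S → + , X: FIRST = { '+' }
  S → ,: FIRST = { ',' }
B has only one production, so no FIRST/FIRST conflict is possible there.

All alternatives of each non-terminal have pairwise disjoint FIRST sets.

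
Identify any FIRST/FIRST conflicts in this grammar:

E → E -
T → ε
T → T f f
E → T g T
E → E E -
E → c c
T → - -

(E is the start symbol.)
A FIRST/FIRST conflict occurs when two productions N → α and N → β for the same non-terminal have FIRST(α) ∩ FIRST(β) ≠ ∅ (with ε ∈ FIRST of a nullable right-hand side, so two nullable alternatives also conflict).

FIRST sets of the non-terminals at (or reachable through a nullable prefix from) the front of some alternative:
  FIRST(E) = { '-', 'c', 'f', 'g' }
  FIRST(T) = { '-', 'f', ε }

Productions for E:
  E → E -: FIRST = { '-', 'c', 'f', 'g' }
  E → T g T: FIRST = { '-', 'f', 'g' }
  E → E E -: FIRST = { '-', 'c', 'f', 'g' }
  E → c c: FIRST = { 'c' }
Productions for T:
  T → ε: FIRST = { ε }
  T → T f f: FIRST = { '-', 'f' }
  T → - -: FIRST = { '-' }

Conflict for E: E → E - and E → T g T
  Overlap: { '-', 'f', 'g' }
Conflict for E: E → E - and E → E E -
  Overlap: { '-', 'c', 'f', 'g' }
Conflict for E: E → E - and E → c c
  Overlap: { 'c' }
Conflict for E: E → T g T and E → E E -
  Overlap: { '-', 'f', 'g' }
Conflict for E: E → E E - and E → c c
  Overlap: { 'c' }
Conflict for T: T → T f f and T → - -
  Overlap: { '-' }

Answer: Yes. E → E '-' / E → T g T on { '-', 'f', 'g' }; E → E '-' / E → E E '-' on { '-', 'c', 'f', 'g' }; E → E '-' / E → c c on { 'c' }; E → T g T / E → E E '-' on { '-', 'f', 'g' }; E → E E '-' / E → c c on { 'c' }; T → T f f / T → '-' '-' on { '-' }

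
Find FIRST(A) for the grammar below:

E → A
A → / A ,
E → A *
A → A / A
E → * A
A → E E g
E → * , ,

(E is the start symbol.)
FIRST sets of the other non-terminals involved (by the same procedure, iterated to a fixed point):
  FIRST(E) = { '*', '/' }

From A → / A ,:
  - '/' is a terminal: add '/' and stop
From A → A / A:
  - A is the symbol being defined: contributes nothing new
    A is not nullable, so stop
From A → E E g:
  - E is a non-terminal: add FIRST(E) \ {ε} = { '*', '/' }
    E is not nullable, so stop

Collecting: FIRST(A) = { '*', '/' }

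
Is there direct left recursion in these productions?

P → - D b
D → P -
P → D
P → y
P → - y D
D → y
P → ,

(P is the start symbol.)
No direct left recursion

P → - D b: starts with '-'
D → P -: starts with P
P → D: starts with D
P → y: starts with y
P → - y D: starts with '-'
D → y: starts with y
P → ,: starts with ','

No direct left recursion found.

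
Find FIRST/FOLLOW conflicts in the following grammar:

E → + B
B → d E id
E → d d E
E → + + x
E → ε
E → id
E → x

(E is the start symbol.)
Yes. E → id with FOLLOW(E) on { 'id' }

Nullable non-terminals: E.

E: nullable alternative(s) E → ε; FOLLOW(E) = { $, 'id' }
  E → + B: FIRST \ {ε} = { '+' } — disjoint from FOLLOW(E)
  E → d d E: FIRST \ {ε} = { 'd' } — disjoint from FOLLOW(E)
  E → + + x: FIRST \ {ε} = { '+' } — disjoint from FOLLOW(E)
  E → ε: FIRST \ {ε} = { } — this is the only nullable alternative, skip
  E → id: FIRST \ {ε} = { 'id' } — overlaps FOLLOW(E) on { 'id' }: CONFLICT
  E → x: FIRST \ {ε} = { 'x' } — disjoint from FOLLOW(E)

B has no nullable alternative, so no FIRST/FOLLOW check is needed there.

So the grammar has 1 FIRST/FOLLOW conflict (marked CONFLICT above).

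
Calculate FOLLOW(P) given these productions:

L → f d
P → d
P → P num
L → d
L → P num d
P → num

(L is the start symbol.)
To compute FOLLOW(P), find every occurrence of P on a right-hand side N → α P β: add FIRST(β) \ {ε}, and if β is empty or nullable also add FOLLOW(N). Iterate to a fixed point.

In P → P num: P is followed by num, add FIRST(num) \ {ε} = { 'num' }
In L → P num d: P is followed by num d, add FIRST(num d) \ {ε} = { 'num' }

Taking the union: FOLLOW(P) = { 'num' }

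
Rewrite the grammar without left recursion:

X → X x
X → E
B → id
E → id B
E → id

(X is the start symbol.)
X → E X'
X' → x X'
X' → ε
B → id
E → id B
E → id

X is directly left-recursive. The standard transformation for
  A → A α₁ | ... | A α_m | β₁ | ... | β_n
is
  A  → β₁ A' | ... | β_n A'
  A' → α₁ A' | ... | α_m A' | ε

X → E becomes X → E X'
X → X x becomes X' → x X'
Add X' → ε

Productions for other non-terminals are unchanged:
  B → id
  E → id B
  E → id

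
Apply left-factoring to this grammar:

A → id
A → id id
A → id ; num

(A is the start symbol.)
A → id A'
A' → ε
A' → id
A' → ; num

Left-factoring transforms A → αβ₁ | αβ₂ into A → αA' and A' → β₁ | β₂
(α is the longest common prefix among the alternatives). Repeat until
no nonterminal has two alternatives with a common prefix.

Round 1: A has alternatives sharing prefix 'id'. Introduce A': A → id A'
  Add: A' → ε
  Add: A' → id
  Add: A' → ; num

No remaining common prefixes — done.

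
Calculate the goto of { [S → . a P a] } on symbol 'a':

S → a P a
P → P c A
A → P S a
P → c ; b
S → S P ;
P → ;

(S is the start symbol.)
{ [P → . ;], [P → . P c A], [P → . c ; b], [S → a . P a] }

GOTO(I, 'a') = CLOSURE({ [A → αX.β] : [A → α.Xβ] ∈ I, X = 'a' })

Items with dot before 'a', with the dot advanced:
  [S → . a P a] → [S → a . P a]
Closure of the advanced items:
  [S → a . P a] has the dot before P: add [P → . P c A], [P → . c ; b], [P → . ;]

GOTO = { [P → . ;], [P → . P c A], [P → . c ; b], [S → a . P a] }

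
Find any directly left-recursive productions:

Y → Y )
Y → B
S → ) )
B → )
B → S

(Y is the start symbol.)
Yes, Y is left-recursive

Y → Y ): LEFT RECURSIVE (starts with Y)
Y → B: starts with B
S → ) ): starts with ')'
B → ): starts with ')'
B → S: starts with S

The grammar has direct left recursion on: Y.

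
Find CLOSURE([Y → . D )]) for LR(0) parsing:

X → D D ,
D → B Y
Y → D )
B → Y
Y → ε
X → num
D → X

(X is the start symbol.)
{ [B → . Y], [D → . B Y], [D → . X], [X → . D D ,], [X → . num], [Y → . D )], [Y → .] }

To compute CLOSURE, for each item [A → α.Bβ] where B is a non-terminal, add [B → .γ] for all productions B → γ; repeat for the newly added items until nothing changes.

Start with: [Y → . D )]
  [Y → . D )] has the dot before D: add [D → . B Y], [D → . X]
  [D → . B Y] has the dot before B: add [B → . Y]
  [D → . X] has the dot before X: add [X → . D D ,], [X → . num]
  [B → . Y] has the dot before Y: add [Y → .]
No further items can be added.

CLOSURE = { [B → . Y], [D → . B Y], [D → . X], [X → . D D ,], [X → . num], [Y → . D )], [Y → .] }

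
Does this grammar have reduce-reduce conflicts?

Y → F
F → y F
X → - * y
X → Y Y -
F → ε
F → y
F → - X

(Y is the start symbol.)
Yes — I4: [F → .] vs [F → y .]

A reduce-reduce conflict occurs when an LR(0) state has two complete items [A → α .] and [B → β .] — both call for a reduction, and with no lookahead the parser cannot choose between them.

Augment with Y' → Y and build the canonical LR(0) collection (I0 = CLOSURE({[Y' → . Y]}), then GOTO on every symbol after a dot until no new states appear). It has 13 states:
  I0: { [F → . - X], [F → . y F], [F → . y], [F → .], [Y → . F], [Y' → . Y] }  — shift, reduce
  I1: { [F → - . X], [F → . - X], [F → . y F], [F → . y], [F → .], [X → . - * y], [X → . Y Y -], [Y → . F] }  — shift, reduce
  I2: { [Y → F .] }  — reduce
  I3: { [Y' → Y .] }  — accept
  I4: { [F → . - X], [F → . y F], [F → . y], [F → .], [F → y . F], [F → y .] }  — shift, 2 reduces
  I5: { [F → y F .] }  — reduce
  I6: { [F → - . X], [F → . - X], [F → . y F], [F → . y], [F → .], [X → - . * y], [X → . - * y], [X → . Y Y -], [Y → . F] }  — shift, reduce
  I7: { [F → - X .] }  — reduce
  I8: { [F → . - X], [F → . y F], [F → . y], [F → .], [X → Y . Y -], [Y → . F] }  — shift, reduce
  I9: { [X → Y Y . -] }  — shift
  I10: { [X → Y Y - .] }  — reduce
  I11: { [X → - * . y] }  — shift
  I12: { [X → - * y .] }  — reduce

I4 contains complete items [F → .], [F → y .] — reduce-reduce conflict.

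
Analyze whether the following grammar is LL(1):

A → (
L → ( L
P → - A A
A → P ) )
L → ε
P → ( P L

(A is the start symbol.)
A grammar is LL(1) if for each non-terminal N with multiple productions, the predict sets of those productions are pairwise disjoint, where PREDICT(N → α) = (FIRST(α) \ {ε}) ∪ (FOLLOW(N) if α ⇒* ε).

Relevant sets:
  FIRST(P) = { '(', '-' }
  FOLLOW(L) = { '(', ')' }

For A:
  PREDICT(A → '(') = { '(' }
  PREDICT(A → P ')' ')') = { '(', '-' }
For L:
  PREDICT(L → '(' L) = { '(' }
  PREDICT(L → ε) = { '(', ')' }
For P:
  PREDICT(P → '-' A A) = { '-' }
  PREDICT(P → '(' P L) = { '(' }

Conflict found: Predict set conflict for A: { '(' }
The grammar is NOT LL(1).

Answer: No. Predict set conflict for A: { '(' }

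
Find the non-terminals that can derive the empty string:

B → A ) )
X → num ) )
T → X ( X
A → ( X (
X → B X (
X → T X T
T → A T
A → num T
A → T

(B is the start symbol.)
A non-terminal is nullable if it can derive ε (the empty string): either it has an ε-production, or it has a production whose right-hand side consists entirely of nullable non-terminals.

There are no ε-productions, so no non-terminal can derive ε.
No non-terminals are nullable.

Answer: None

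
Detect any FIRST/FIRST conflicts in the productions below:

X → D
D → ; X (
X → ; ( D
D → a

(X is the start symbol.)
FIRST sets of the non-terminals at (or reachable through a nullable prefix from) the front of some alternative:
  FIRST(D) = { ';', 'a' }

Productions for X:
  X → D: FIRST = { ';', 'a' }
  X → ; ( D: FIRST = { ';' }
Productions for D:
  D → ; X (: FIRST = { ';' }
  D → a: FIRST = { 'a' }

Conflict for X: X → D and X → ; ( D
  Overlap: { ';' }

Answer: Yes. X → D / X → ';' '(' D on { ';' }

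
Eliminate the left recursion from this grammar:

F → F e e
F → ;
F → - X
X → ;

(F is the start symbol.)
F → ; F'
F → - X F'
F' → e e F'
F' → ε
X → ;

F is directly left-recursive. The standard transformation for
  A → A α₁ | ... | A α_m | β₁ | ... | β_n
is
  A  → β₁ A' | ... | β_n A'
  A' → α₁ A' | ... | α_m A' | ε

F → ; becomes F → ; F'
F → - X becomes F → - X F'
F → F e e becomes F' → e e F'
Add F' → ε

Productions for other non-terminals are unchanged:
  X → ;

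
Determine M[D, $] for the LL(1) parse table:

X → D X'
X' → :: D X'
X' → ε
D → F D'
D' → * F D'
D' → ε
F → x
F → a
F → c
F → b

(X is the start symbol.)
Empty (error entry)

To find M[D, $], we find productions for D where $ is in the predict set (PREDICT(N → α) = (FIRST(α) \ {ε}) ∪ (FOLLOW(N) if α ⇒* ε)).

Relevant sets:
  FIRST(F) = { 'a', 'b', 'c', 'x' }

D → F D': PREDICT = { 'a', 'b', 'c', 'x' }

M[D, $] is empty (no production applies)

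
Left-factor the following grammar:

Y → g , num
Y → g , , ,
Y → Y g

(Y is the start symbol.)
Y → g , Y'
Y' → num
Y' → , ,
Y → Y g

Left-factoring transforms A → αβ₁ | αβ₂ into A → αA' and A' → β₁ | β₂
(α is the longest common prefix among the alternatives). Repeat until
no nonterminal has two alternatives with a common prefix.

Round 1: Y has alternatives sharing prefix 'g ,'. Introduce Y': Y → g , Y'
  Add: Y' → num
  Add: Y' → , ,

No remaining common prefixes — done.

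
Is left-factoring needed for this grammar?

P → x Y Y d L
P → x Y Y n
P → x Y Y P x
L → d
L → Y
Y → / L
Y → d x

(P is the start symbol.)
Left-factoring is needed when two productions for the same non-terminal
share a common prefix on the right-hand side.

Productions for P:
  P → x Y Y d L
  P → x Y Y n
  P → x Y Y P x
Productions for L:
  L → d
  L → Y
Productions for Y:
  Y → / L
  Y → d x

Found common prefix 'x Y Y' in productions for P

Answer: Yes, P has productions with common prefix 'x Y Y'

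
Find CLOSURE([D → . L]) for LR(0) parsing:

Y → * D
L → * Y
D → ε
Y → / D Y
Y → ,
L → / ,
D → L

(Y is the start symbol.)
Start with: [D → . L]
  [D → . L] has the dot before L: add [L → . * Y], [L → . / ,]
No further items can be added.

CLOSURE = { [D → . L], [L → . * Y], [L → . / ,] }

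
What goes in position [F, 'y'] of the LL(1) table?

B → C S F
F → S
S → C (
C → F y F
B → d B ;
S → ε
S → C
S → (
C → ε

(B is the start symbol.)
F → S

To find M[F, 'y'], we find productions for F where 'y' is in the predict set (PREDICT(N → α) = (FIRST(α) \ {ε}) ∪ (FOLLOW(N) if α ⇒* ε)).

Relevant sets:
  FIRST(S) = { '(', 'y', ε }
  FOLLOW(F) = { $, '(', ';', 'y' }

F → S: PREDICT = { $, '(', ';', 'y' }
  'y' is in predict set, so this production goes in M[F, 'y']

M[F, 'y'] = F → S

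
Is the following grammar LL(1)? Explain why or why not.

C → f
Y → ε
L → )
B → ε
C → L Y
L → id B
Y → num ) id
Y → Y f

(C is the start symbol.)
No. Predict set conflict for Y: { 'f' }

A grammar is LL(1) if for each non-terminal N with multiple productions, the predict sets of those productions are pairwise disjoint, where PREDICT(N → α) = (FIRST(α) \ {ε}) ∪ (FOLLOW(N) if α ⇒* ε).

Relevant sets:
  FIRST(L) = { ')', 'id' }
  FIRST(Y) = { 'f', 'num', ε }
  FOLLOW(Y) = { $, 'f' }

For C:
  PREDICT(C → f) = { 'f' }
  PREDICT(C → L Y) = { ')', 'id' }
For Y:
  PREDICT(Y → ε) = { $, 'f' }
  PREDICT(Y → num ')' id) = { 'num' }
  PREDICT(Y → Y f) = { 'f', 'num' }
For L:
  PREDICT(L → ')') = { ')' }
  PREDICT(L → id B) = { 'id' }
B has a single production, so nothing to check there.

Conflict found: Predict set conflict for Y: { 'f' }
The grammar is NOT LL(1).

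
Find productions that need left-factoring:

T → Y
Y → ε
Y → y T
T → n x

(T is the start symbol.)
No, left-factoring is not needed

Left-factoring is needed when two productions for the same non-terminal
share a common prefix on the right-hand side.

Productions for T:
  T → Y
  T → n x
Productions for Y:
  Y → ε
  Y → y T

No common prefixes found.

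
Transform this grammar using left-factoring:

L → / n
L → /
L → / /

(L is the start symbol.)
Left-factoring transforms A → αβ₁ | αβ₂ into A → αA' and A' → β₁ | β₂
(α is the longest common prefix among the alternatives). Repeat until
no nonterminal has two alternatives with a common prefix.

Round 1: L has alternatives sharing prefix '/'. Introduce L': L → / L'
  Add: L' → n
  Add: L' → ε
  Add: L' → /

No remaining common prefixes — done.

Resulting grammar:
L → / L'
L' → n
L' → ε
L' → /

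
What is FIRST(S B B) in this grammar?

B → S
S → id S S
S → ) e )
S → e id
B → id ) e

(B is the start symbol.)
FIRST sets of the non-terminals involved (from the grammar, by fixed-point iteration):
  FIRST(S) = { ')', 'e', 'id' }

To compute FIRST(S B B), process the symbols left to right:
Symbol S is a non-terminal. Add FIRST(S) \ {ε} = { ')', 'e', 'id' }
S is not nullable (ε ∉ FIRST(S)), so stop here.
FIRST(S B B) = { ')', 'e', 'id' }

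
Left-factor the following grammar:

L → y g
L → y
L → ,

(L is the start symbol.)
L → y L'
L' → g
L' → ε
L → ,

Left-factoring transforms A → αβ₁ | αβ₂ into A → αA' and A' → β₁ | β₂
(α is the longest common prefix among the alternatives). Repeat until
no nonterminal has two alternatives with a common prefix.

Round 1: L has alternatives sharing prefix 'y'. Introduce L': L → y L'
  Add: L' → g
  Add: L' → ε

No remaining common prefixes — done.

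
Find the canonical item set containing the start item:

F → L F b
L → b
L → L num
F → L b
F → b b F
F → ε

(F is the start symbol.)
{ [F → . L F b], [F → . L b], [F → . b b F], [F → .], [F' → . F], [L → . L num], [L → . b] }

First, augment the grammar with F' → F
I₀ = CLOSURE({ [F' → . F] }):
  [F' → . F] has the dot before F: add [F → . L F b], [F → . L b], [F → . b b F], [F → .]
  [F → . L F b] has the dot before L: add [L → . b], [L → . L num]
No further items can be added.

I₀ = { [F → . L F b], [F → . L b], [F → . b b F], [F → .], [F' → . F], [L → . L num], [L → . b] }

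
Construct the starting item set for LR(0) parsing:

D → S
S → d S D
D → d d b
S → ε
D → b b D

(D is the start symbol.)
{ [D → . S], [D → . b b D], [D → . d d b], [D' → . D], [S → . d S D], [S → .] }

First, augment the grammar with D' → D
I₀ = CLOSURE({ [D' → . D] }):
  [D' → . D] has the dot before D: add [D → . S], [D → . d d b], [D → . b b D]
  [D → . S] has the dot before S: add [S → . d S D], [S → .]
No further items can be added.

I₀ = { [D → . S], [D → . b b D], [D → . d d b], [D' → . D], [S → . d S D], [S → .] }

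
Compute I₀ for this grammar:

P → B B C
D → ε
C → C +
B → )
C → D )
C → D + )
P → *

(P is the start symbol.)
First, augment the grammar with P' → P
I₀ = CLOSURE({ [P' → . P] }):
  [P' → . P] has the dot before P: add [P → . B B C], [P → . *]
  [P → . B B C] has the dot before B: add [B → . )]
No further items can be added.

I₀ = { [B → . )], [P → . *], [P → . B B C], [P' → . P] }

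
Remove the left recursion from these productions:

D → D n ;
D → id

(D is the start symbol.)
D is directly left-recursive. The standard transformation for
  A → A α₁ | ... | A α_m | β₁ | ... | β_n
is
  A  → β₁ A' | ... | β_n A'
  A' → α₁ A' | ... | α_m A' | ε

D → id becomes D → id D'
D → D n ; becomes D' → n ; D'
Add D' → ε

Resulting grammar:
D → id D'
D' → n ; D'
D' → ε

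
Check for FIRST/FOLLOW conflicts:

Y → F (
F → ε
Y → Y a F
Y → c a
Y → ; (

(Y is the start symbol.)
A FIRST/FOLLOW conflict occurs when a non-terminal N has a nullable alternative N → β (β ⇒* ε) and another alternative N → α with FIRST(α) ∩ FOLLOW(N) ≠ ∅: on such a lookahead the parser cannot decide between expanding α and letting N vanish via β.

Nullable non-terminals: F.
F has a nullable alternative but only one production, so nothing to check.

Y has no nullable alternative, so no FIRST/FOLLOW check is needed there.

No FIRST/FOLLOW conflicts found.

Answer: No FIRST/FOLLOW conflicts.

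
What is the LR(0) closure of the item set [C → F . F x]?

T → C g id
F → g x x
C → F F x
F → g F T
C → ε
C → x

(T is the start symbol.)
{ [C → F . F x], [F → . g F T], [F → . g x x] }

Start with: [C → F . F x]
  [C → F . F x] has the dot before F: add [F → . g x x], [F → . g F T]
No further items can be added.

CLOSURE = { [C → F . F x], [F → . g F T], [F → . g x x] }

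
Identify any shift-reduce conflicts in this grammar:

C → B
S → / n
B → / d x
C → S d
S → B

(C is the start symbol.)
No shift-reduce conflicts

Augment with C' → C and build the canonical LR(0) collection (I0 = CLOSURE({[C' → . C]}), then GOTO on every symbol after a dot until no new states appear). It has 9 states:
  I0: { [B → . / d x], [C → . B], [C → . S d], [C' → . C], [S → . / n], [S → . B] }  — shift
  I1: { [B → / . d x], [S → / . n] }  — shift
  I2: { [C → B .], [S → B .] }  — 2 reduces
  I3: { [C' → C .] }  — accept
  I4: { [C → S . d] }  — shift
  I5: { [C → S d .] }  — reduce
  I6: { [B → / d . x] }  — shift
  I7: { [S → / n .] }  — reduce
  I8: { [B → / d x .] }  — reduce

No state contains both a complete item and a shift item.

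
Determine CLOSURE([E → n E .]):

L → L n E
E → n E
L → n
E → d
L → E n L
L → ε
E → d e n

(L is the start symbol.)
{ [E → n E .] }

Start with: [E → n E .]
The dot is at the end, so nothing is added.

CLOSURE = { [E → n E .] }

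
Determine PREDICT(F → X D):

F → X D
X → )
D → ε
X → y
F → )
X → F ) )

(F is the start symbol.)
{ ')', 'y' }

PREDICT(F → X D) = (FIRST(RHS) \ {ε}) ∪ (FOLLOW(F) if ε ∈ FIRST(RHS), i.e. RHS ⇒* ε)
FIRST(X) = { ')', 'y' }
FIRST(X D) = { ')', 'y' }
ε ∉ FIRST(X D), so FOLLOW(F) is not added.
PREDICT(F → X D) = { ')', 'y' }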